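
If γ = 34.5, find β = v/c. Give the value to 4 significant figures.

β ≈ 0.9996

β = √(1 − 1/γ²) = √(1 − 1/34.5²) = √(0.999160) = 0.9996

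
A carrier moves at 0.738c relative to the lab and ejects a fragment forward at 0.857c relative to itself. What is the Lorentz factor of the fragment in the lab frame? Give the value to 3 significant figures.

γ ≈ 4.69

u_lab = (0.857 + 0.738)/(1 + 0.857×0.738) = 1.595/1.63247 = 0.977049
γ = 1/√(1 − 0.977049²) = 4.69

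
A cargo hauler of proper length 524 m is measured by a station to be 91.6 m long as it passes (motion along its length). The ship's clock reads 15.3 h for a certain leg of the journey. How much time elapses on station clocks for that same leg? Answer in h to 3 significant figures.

Δt ≈ 87.5 h

Length contraction ⇒ γ = L₀/L = 524/91.6 = 5.7205
Time dilation: Δt = γτ₀ = 5.7205 × 15.3 h = 87.5 h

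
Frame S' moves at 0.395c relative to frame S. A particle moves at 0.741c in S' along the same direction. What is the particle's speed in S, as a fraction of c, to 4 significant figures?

u ≈ 0.8788c

Relativistic velocity addition: u = (u' + v)/(1 + u'v/c²)
= (0.741 + 0.395)/(1 + 0.741×0.395) = 1.136/1.29269 = 0.8788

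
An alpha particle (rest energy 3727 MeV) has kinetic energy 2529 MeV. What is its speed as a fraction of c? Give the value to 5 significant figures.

γ = 1 + K/(m₀c²) = 1 + 2529/3727 = 1.678562
β = √(1 − 1/γ²) = 0.80317

β ≈ 0.80317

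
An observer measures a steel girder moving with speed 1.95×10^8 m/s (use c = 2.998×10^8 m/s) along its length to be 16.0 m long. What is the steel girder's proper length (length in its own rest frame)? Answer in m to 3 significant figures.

L₀ ≈ 21.1 m

β = v/c = 1.95×10^8 / 2.998×10^8 = 0.65043
γ = 1/√(1 − 0.65043²) = 1.3165
L₀ = γL = 1.3165 × 16.0 = 21.1 m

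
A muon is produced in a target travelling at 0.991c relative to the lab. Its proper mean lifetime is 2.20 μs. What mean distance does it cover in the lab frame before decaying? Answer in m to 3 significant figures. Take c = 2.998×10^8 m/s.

d ≈ 4880 m

γ = 1/√(1 − 0.991²) = 7.4704
Dilated lifetime: Δt = γτ₀ = 7.4704 × 2.20 μs = 16.435 μs
d = vΔt = 0.991c × 16.435 μs = 2.9710×10^8 m/s × 1.6435×10^-5 s = 4880 m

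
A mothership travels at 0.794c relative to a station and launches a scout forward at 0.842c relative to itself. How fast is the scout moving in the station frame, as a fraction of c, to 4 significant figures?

u ≈ 0.9805c

Compose boost 2: (0.842 + 0.794)/(1 + 0.842×0.794) = 1.636/1.66855 = 0.9805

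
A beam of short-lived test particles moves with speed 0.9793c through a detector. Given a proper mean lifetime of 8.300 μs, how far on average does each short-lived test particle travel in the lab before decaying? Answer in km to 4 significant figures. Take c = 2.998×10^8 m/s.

γ = 1/√(1 − 0.9793²) = 4.94036
Dilated lifetime: Δt = γτ₀ = 4.94036 × 8.300 μs = 41.0050 μs
d = vΔt = 0.9793c × 41.0050 μs = 2.93594×10^8 m/s × 4.10050×10^-5 s = 12.04 km

d ≈ 12.04 km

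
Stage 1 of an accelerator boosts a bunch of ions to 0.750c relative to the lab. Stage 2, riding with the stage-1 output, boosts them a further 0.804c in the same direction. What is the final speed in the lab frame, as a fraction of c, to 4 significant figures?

Compose boost 2: (0.804 + 0.750)/(1 + 0.804×0.750) = 1.554/1.60300 = 0.9694

u ≈ 0.9694c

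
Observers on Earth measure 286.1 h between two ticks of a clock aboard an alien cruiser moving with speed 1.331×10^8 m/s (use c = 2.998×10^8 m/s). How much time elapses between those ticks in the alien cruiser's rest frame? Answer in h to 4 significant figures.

τ₀ ≈ 256.4 h

β = v/c = 1.331×10^8 / 2.998×10^8 = 0.443963
γ = 1/√(1 − 0.443963²) = 1.11602
Proper time: τ₀ = Δt/γ = 286.1/1.11602 = 256.4 h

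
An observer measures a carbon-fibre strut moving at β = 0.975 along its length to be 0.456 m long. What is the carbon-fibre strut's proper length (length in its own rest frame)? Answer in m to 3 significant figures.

γ = 1/√(1 − 0.975²) = 4.5004
L₀ = γL = 4.5004 × 0.456 = 2.05 m

L₀ ≈ 2.05 m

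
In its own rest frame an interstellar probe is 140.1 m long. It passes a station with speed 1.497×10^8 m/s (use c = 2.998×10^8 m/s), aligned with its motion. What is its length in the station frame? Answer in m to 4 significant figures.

L ≈ 121.4 m

β = v/c = 1.497×10^8 / 2.998×10^8 = 0.499333
γ = 1/√(1 − 0.499333²) = 1.15419
Length contraction: L = L₀/γ = 140.1/1.15419 = 121.4 m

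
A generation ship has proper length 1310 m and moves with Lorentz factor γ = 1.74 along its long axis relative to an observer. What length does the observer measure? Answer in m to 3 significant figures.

γ = 1.74 (given)
Length contraction: L = L₀/γ = 1310/1.74 = 753 m

L ≈ 753 m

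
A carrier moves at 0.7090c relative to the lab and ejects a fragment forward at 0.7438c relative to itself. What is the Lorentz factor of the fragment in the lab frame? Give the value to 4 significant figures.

γ ≈ 3.240

u_lab = (0.7438 + 0.7090)/(1 + 0.7438×0.7090) = 1.4528/1.527354 = 0.9511874
γ = 1/√(1 − 0.9511874²) = 3.240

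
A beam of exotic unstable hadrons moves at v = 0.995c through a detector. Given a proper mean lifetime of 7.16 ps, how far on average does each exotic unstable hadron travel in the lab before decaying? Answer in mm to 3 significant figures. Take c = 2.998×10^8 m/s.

d ≈ 21.4 mm

γ = 1/√(1 − 0.995²) = 10.013
Dilated lifetime: Δt = γτ₀ = 10.013 × 7.16 ps = 71.690 ps
d = vΔt = 0.995c × 71.690 ps = 2.9830×10^8 m/s × 7.1690×10^-11 s = 21.4 mm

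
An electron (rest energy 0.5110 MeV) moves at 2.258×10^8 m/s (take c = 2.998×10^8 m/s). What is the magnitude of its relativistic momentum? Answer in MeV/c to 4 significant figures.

p ≈ 0.5851 MeV/c

β = v/c = 2.258×10^8 / 2.998×10^8 = 0.753169
γ = 1/√(1 − 0.753169²) = 1.52016
p = γβm₀c = 1.52016 × 0.753169 × 0.5110 MeV/c = 0.5851 MeV/c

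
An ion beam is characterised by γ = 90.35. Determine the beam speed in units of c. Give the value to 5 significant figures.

β ≈ 0.99994

β = √(1 − 1/γ²) = √(1 − 1/90.35²) = √(0.9998775) = 0.99994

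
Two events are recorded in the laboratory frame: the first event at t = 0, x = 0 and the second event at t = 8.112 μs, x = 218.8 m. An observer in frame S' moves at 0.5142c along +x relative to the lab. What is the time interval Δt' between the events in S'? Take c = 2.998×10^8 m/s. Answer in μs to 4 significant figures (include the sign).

Δt' ≈ 9.021 μs

γ = 1/√(1 − 0.5142²) = 1.16595
Δt' = γ(Δt − vΔx/c²) = 1.16595 × (8.112 μs − 0.5142×218.8 m / (2.998×10^8 m/s))
= 1.16595 × (7.73673 μs) = 9.021 μs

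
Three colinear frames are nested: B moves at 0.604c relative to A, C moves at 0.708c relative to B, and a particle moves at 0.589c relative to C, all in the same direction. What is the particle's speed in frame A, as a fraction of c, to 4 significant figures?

u ≈ 0.9784c

Compose boost 2: (0.708 + 0.604)/(1 + 0.708×0.604) = 1.312/1.42763 = 0.919004
Compose boost 3: (0.589 + 0.919004)/(1 + 0.589×0.919004) = 1.50800/1.54129 = 0.9784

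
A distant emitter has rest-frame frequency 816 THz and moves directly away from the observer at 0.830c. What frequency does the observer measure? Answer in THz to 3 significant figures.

Relativistic Doppler: f_obs = f_src √((1−β)/(1+β))
= 816 × √(0.17000/1.8300) = 816 × 0.30479 = 249 THz

f_obs ≈ 249 THz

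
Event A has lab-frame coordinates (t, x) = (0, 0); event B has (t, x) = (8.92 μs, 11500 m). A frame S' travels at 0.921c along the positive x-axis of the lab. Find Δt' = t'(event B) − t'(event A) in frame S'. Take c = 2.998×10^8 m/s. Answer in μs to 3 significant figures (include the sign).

Δt' ≈ -67.8 μs

γ = 1/√(1 − 0.921²) = 2.5670
Δt' = γ(Δt − vΔx/c²) = 2.5670 × (8.92 μs − 0.921×11500 m / (2.998×10^8 m/s))
= 2.5670 × (-26.409 μs) = -67.8 μs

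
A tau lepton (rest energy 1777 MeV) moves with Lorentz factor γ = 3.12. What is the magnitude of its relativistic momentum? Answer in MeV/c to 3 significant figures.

β = √(1 − 1/γ²) = √(1 − 1/3.12²) = 0.94724
p = γβm₀c = 3.12 × 0.94724 × 1777 MeV/c = 5250 MeV/c

p ≈ 5250 MeV/c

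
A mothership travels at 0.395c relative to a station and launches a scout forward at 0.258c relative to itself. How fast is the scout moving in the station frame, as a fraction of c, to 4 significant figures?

Compose boost 2: (0.258 + 0.395)/(1 + 0.258×0.395) = 0.6530/1.10191 = 0.5926

u ≈ 0.5926c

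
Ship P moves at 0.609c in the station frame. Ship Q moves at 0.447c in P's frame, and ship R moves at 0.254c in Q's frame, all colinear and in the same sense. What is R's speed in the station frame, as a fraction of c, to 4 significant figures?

u ≈ 0.8953c

Compose boost 2: (0.447 + 0.609)/(1 + 0.447×0.609) = 1.056/1.27222 = 0.830043
Compose boost 3: (0.254 + 0.830043)/(1 + 0.254×0.830043) = 1.08404/1.21083 = 0.8953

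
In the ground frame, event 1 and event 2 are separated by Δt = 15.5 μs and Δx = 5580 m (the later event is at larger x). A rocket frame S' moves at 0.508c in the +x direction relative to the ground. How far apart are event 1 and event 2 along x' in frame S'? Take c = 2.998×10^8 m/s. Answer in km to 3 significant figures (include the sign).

γ = 1/√(1 − 0.508²) = 1.1610
Δx' = γ(Δx − vΔt) = 1.1610 × (5580 m − 0.508×(2.998×10^8 m/s)×15.5×10^-6 s)
= 1.1610 × (3219.4 m) = 3.74 km

Δx' ≈ 3.74 km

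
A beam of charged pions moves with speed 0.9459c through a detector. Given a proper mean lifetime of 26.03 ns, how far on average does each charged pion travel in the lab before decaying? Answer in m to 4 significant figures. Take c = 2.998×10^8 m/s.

γ = 1/√(1 − 0.9459²) = 3.08206
Dilated lifetime: Δt = γτ₀ = 3.08206 × 26.03 ns = 80.2260 ns
d = vΔt = 0.9459c × 80.2260 ns = 2.83581×10^8 m/s × 8.02260×10^-8 s = 22.75 m

d ≈ 22.75 m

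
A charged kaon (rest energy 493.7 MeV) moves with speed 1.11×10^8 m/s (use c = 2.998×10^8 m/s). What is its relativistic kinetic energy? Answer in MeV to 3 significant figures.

β = v/c = 1.11×10^8 / 2.998×10^8 = 0.37025
γ = 1/√(1 − 0.37025²) = 1.0765
K = (γ − 1)m₀c² = (1.0765 − 1) × 493.7 MeV = 0.076503 × 493.7 MeV = 37.8 MeV

K ≈ 37.8 MeV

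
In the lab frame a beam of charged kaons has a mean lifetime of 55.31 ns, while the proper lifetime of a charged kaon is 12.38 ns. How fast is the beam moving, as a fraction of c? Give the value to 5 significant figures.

γ = Δt/τ₀ = 55.31/12.38 = 4.467690
β = √(1 − 1/γ²) = √(1 − 1/4.467690²) = 0.97463

β ≈ 0.97463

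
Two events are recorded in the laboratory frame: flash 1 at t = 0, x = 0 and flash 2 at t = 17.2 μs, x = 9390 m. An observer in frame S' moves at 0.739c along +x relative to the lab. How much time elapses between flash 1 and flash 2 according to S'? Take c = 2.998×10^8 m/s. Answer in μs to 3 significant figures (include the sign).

Δt' ≈ -8.83 μs

γ = 1/√(1 − 0.739²) = 1.4843
Δt' = γ(Δt − vΔx/c²) = 1.4843 × (17.2 μs − 0.739×9390 m / (2.998×10^8 m/s))
= 1.4843 × (-5.9461 μs) = -8.83 μs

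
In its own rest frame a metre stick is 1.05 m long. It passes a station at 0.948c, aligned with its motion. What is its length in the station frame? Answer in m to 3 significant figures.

L ≈ 0.334 m

γ = 1/√(1 − 0.948²) = 3.1420
Length contraction: L = L₀/γ = 1.05/3.1420 = 0.334 m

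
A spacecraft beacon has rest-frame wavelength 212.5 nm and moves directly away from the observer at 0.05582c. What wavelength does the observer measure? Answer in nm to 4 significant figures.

Relativistic Doppler: λ_obs = λ_src √((1+β)/(1−β))
= 212.5 × √(1.05582/0.944180) = 212.5 × 1.05747 = 224.7 nm

λ_obs ≈ 224.7 nm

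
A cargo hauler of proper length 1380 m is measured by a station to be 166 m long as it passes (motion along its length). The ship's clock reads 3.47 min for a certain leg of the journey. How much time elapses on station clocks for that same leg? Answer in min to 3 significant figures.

Δt ≈ 28.8 min

Length contraction ⇒ γ = L₀/L = 1380/166 = 8.3133
Time dilation: Δt = γτ₀ = 8.3133 × 3.47 min = 28.8 min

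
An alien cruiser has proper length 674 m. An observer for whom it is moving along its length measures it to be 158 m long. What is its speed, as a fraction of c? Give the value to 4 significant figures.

γ = L₀/L = 674/158 = 4.26582
β = √(1 − 1/γ²) = 0.9721

β ≈ 0.9721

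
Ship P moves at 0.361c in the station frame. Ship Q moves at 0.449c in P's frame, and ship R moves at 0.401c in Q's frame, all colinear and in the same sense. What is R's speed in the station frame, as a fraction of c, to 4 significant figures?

Compose boost 2: (0.449 + 0.361)/(1 + 0.449×0.361) = 0.8100/1.16209 = 0.697021
Compose boost 3: (0.401 + 0.697021)/(1 + 0.401×0.697021) = 1.09802/1.27951 = 0.8582

u ≈ 0.8582c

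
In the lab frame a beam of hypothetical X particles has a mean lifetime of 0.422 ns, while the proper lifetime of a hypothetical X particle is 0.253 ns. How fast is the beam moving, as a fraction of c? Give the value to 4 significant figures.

γ = Δt/τ₀ = 0.422/0.253 = 1.66798
β = √(1 − 1/γ²) = √(1 − 1/1.66798²) = 0.8004

β ≈ 0.8004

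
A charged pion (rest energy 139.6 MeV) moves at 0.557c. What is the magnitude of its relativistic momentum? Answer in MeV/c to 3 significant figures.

γ = 1/√(1 − 0.557²) = 1.2041
p = γβm₀c = 1.2041 × 0.557 × 139.6 MeV/c = 93.6 MeV/c

p ≈ 93.6 MeV/c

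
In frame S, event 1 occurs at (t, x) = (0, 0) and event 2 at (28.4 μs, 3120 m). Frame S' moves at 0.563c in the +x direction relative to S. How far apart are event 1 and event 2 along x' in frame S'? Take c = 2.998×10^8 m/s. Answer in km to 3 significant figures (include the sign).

Δx' ≈ -2.02 km

γ = 1/√(1 − 0.563²) = 1.2100
Δx' = γ(Δx − vΔt) = 1.2100 × (3120 m − 0.563×(2.998×10^8 m/s)×28.4×10^-6 s)
= 1.2100 × (-1673.6 m) = -2.02 km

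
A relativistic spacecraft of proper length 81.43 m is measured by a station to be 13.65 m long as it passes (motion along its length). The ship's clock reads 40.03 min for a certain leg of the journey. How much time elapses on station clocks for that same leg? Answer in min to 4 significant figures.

Length contraction ⇒ γ = L₀/L = 81.43/13.65 = 5.96557
Time dilation: Δt = γτ₀ = 5.96557 × 40.03 min = 238.8 min

Δt ≈ 238.8 min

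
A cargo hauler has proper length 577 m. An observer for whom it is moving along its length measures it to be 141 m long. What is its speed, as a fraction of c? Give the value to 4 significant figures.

β ≈ 0.9697

γ = L₀/L = 577/141 = 4.09220
β = √(1 − 1/γ²) = 0.9697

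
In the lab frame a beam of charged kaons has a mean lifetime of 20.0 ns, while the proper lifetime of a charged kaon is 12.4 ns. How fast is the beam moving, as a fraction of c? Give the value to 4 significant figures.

β ≈ 0.7846

γ = Δt/τ₀ = 20.0/12.4 = 1.61290
β = √(1 − 1/γ²) = √(1 − 1/1.61290²) = 0.7846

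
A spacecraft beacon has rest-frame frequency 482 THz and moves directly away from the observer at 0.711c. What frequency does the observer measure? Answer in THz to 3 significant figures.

f_obs ≈ 198 THz

Relativistic Doppler: f_obs = f_src √((1−β)/(1+β))
= 482 × √(0.28900/1.7110) = 482 × 0.41098 = 198 THz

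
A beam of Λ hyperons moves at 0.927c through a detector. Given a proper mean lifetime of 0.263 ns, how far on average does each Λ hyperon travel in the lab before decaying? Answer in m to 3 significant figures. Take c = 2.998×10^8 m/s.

d ≈ 0.195 m

γ = 1/√(1 − 0.927²) = 2.6662
Dilated lifetime: Δt = γτ₀ = 2.6662 × 0.263 ns = 0.70122 ns
d = vΔt = 0.927c × 0.70122 ns = 2.7791×10^8 m/s × 7.0122×10^-10 s = 0.195 m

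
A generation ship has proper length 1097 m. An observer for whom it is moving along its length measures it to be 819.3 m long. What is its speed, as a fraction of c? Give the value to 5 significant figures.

γ = L₀/L = 1097/819.3 = 1.338948
β = √(1 − 1/γ²) = 0.66499

β ≈ 0.66499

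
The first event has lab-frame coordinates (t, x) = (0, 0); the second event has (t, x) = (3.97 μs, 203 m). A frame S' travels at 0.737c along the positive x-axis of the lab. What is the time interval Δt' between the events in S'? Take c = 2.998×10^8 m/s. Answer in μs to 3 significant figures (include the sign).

γ = 1/√(1 − 0.737²) = 1.4795
Δt' = γ(Δt − vΔx/c²) = 1.4795 × (3.97 μs − 0.737×203 m / (2.998×10^8 m/s))
= 1.4795 × (3.4710 μs) = 5.14 μs

Δt' ≈ 5.14 μs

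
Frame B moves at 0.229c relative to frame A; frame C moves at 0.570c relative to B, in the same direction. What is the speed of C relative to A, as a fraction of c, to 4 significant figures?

u ≈ 0.7067c

Compose boost 2: (0.570 + 0.229)/(1 + 0.570×0.229) = 0.7990/1.13053 = 0.7067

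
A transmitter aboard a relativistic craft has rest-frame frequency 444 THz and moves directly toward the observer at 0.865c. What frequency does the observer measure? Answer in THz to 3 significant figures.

Relativistic Doppler: f_obs = f_src √((1+β)/(1−β))
= 444 × √(1.8650/0.13500) = 444 × 3.7168 = 1650 THz

f_obs ≈ 1650 THz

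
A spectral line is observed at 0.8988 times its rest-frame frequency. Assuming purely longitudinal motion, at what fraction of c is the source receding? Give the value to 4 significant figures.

β ≈ 0.1063

f_obs/f_src = √((1−β)/(1+β)) = 0.8988  ⇒  (1−β)/(1+β) = 0.807841
β = |1 − D²|/(1 + D²) = |1 − 0.807841|/(1 + 0.807841) = 0.1063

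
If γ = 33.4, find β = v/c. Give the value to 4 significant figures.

β = √(1 − 1/γ²) = √(1 − 1/33.4²) = √(0.999104) = 0.9996

β ≈ 0.9996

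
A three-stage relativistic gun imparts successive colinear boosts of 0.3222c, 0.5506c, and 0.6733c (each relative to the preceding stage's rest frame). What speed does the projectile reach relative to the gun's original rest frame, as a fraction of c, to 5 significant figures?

Compose boost 2: (0.5506 + 0.3222)/(1 + 0.5506×0.3222) = 0.87280/1.177403 = 0.7412923
Compose boost 3: (0.6733 + 0.7412923)/(1 + 0.6733×0.7412923) = 1.414592/1.499112 = 0.94362

u ≈ 0.94362c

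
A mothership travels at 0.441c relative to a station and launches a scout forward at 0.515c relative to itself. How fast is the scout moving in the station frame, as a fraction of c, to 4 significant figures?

u ≈ 0.7791c

Compose boost 2: (0.515 + 0.441)/(1 + 0.515×0.441) = 0.9560/1.22711 = 0.7791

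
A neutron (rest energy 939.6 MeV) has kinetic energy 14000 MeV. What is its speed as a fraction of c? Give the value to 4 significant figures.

β ≈ 0.9980

γ = 1 + K/(m₀c²) = 1 + 14000/939.6 = 15.9000
β = √(1 − 1/γ²) = 0.9980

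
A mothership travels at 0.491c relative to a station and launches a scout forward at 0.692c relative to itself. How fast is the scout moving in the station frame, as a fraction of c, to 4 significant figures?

u ≈ 0.8830c

Compose boost 2: (0.692 + 0.491)/(1 + 0.692×0.491) = 1.183/1.33977 = 0.8830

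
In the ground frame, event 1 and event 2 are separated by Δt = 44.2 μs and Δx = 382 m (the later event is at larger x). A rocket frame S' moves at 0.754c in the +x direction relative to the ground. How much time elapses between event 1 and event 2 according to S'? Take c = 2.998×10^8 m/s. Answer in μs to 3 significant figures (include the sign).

Δt' ≈ 65.8 μs

γ = 1/√(1 − 0.754²) = 1.5224
Δt' = γ(Δt − vΔx/c²) = 1.5224 × (44.2 μs − 0.754×382 m / (2.998×10^8 m/s))
= 1.5224 × (43.239 μs) = 65.8 μs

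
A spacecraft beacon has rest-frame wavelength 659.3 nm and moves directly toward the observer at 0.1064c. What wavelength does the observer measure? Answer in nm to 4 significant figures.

Relativistic Doppler: λ_obs = λ_src √((1−β)/(1+β))
= 659.3 × √(0.893600/1.10640) = 659.3 × 0.898702 = 592.5 nm

λ_obs ≈ 592.5 nm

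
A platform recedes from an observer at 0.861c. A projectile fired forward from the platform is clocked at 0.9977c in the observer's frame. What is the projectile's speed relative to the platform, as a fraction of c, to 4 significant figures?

Inverse velocity addition: u' = (u − v)/(1 − uv/c²)
= (0.9977 − 0.861)/(1 − 0.9977×0.861) = 0.1367/0.140980 = 0.9696

u' ≈ 0.9696c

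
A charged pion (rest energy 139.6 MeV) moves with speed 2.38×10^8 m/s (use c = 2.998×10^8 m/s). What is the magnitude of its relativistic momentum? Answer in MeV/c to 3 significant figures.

p ≈ 182 MeV/c

β = v/c = 2.38×10^8 / 2.998×10^8 = 0.79386
γ = 1/√(1 − 0.79386²) = 1.6445
p = γβm₀c = 1.6445 × 0.79386 × 139.6 MeV/c = 182 MeV/c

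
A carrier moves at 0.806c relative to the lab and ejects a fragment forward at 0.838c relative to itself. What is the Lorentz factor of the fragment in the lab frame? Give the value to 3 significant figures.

γ ≈ 5.19

u_lab = (0.838 + 0.806)/(1 + 0.838×0.806) = 1.644/1.67543 = 0.981242
γ = 1/√(1 − 0.981242²) = 5.19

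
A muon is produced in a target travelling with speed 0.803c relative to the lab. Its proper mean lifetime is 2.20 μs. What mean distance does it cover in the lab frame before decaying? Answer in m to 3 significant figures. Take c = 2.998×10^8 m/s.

γ = 1/√(1 − 0.803²) = 1.6779
Dilated lifetime: Δt = γτ₀ = 1.6779 × 2.20 μs = 3.6914 μs
d = vΔt = 0.803c × 3.6914 μs = 2.4074×10^8 m/s × 3.6914×10^-6 s = 889 m

d ≈ 889 m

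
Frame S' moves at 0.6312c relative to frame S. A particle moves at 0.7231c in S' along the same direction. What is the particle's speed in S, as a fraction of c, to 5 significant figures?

u ≈ 0.92988c

Relativistic velocity addition: u = (u' + v)/(1 + u'v/c²)
= (0.7231 + 0.6312)/(1 + 0.7231×0.6312) = 1.3543/1.456421 = 0.92988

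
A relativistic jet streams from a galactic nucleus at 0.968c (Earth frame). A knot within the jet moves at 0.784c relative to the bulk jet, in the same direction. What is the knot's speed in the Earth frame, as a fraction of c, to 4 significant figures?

Relativistic velocity addition: u = (u' + v)/(1 + u'v/c²)
= (0.784 + 0.968)/(1 + 0.784×0.968) = 1.752/1.75891 = 0.9961

u ≈ 0.9961c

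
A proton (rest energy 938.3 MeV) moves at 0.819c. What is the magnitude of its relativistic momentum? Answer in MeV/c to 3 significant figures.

p ≈ 1340 MeV/c

γ = 1/√(1 − 0.819²) = 1.7428
p = γβm₀c = 1.7428 × 0.819 × 938.3 MeV/c = 1340 MeV/c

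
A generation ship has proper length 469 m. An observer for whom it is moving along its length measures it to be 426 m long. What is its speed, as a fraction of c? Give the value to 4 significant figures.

γ = L₀/L = 469/426 = 1.10094
β = √(1 − 1/γ²) = 0.4183

β ≈ 0.4183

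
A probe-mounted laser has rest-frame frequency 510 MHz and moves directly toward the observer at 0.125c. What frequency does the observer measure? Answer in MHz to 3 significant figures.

f_obs ≈ 578 MHz

Relativistic Doppler: f_obs = f_src √((1+β)/(1−β))
= 510 × √(1.1250/0.87500) = 510 × 1.1339 = 578 MHz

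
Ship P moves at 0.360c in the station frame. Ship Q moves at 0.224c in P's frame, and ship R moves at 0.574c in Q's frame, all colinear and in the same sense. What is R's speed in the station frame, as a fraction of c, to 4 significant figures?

Compose boost 2: (0.224 + 0.360)/(1 + 0.224×0.360) = 0.5840/1.08064 = 0.540420
Compose boost 3: (0.574 + 0.540420)/(1 + 0.574×0.540420) = 1.11442/1.31020 = 0.8506

u ≈ 0.8506c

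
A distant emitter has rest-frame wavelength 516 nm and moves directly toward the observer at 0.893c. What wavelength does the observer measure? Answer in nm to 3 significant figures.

λ_obs ≈ 123 nm

Relativistic Doppler: λ_obs = λ_src √((1−β)/(1+β))
= 516 × √(0.10700/1.8930) = 516 × 0.23775 = 123 nm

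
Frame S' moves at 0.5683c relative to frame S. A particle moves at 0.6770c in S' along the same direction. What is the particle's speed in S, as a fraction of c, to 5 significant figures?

u ≈ 0.89930c

Relativistic velocity addition: u = (u' + v)/(1 + u'v/c²)
= (0.6770 + 0.5683)/(1 + 0.6770×0.5683) = 1.2453/1.384739 = 0.89930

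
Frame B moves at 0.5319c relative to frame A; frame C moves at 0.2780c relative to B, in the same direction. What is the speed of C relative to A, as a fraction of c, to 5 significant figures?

u ≈ 0.70557c

Compose boost 2: (0.2780 + 0.5319)/(1 + 0.2780×0.5319) = 0.80990/1.147868 = 0.70557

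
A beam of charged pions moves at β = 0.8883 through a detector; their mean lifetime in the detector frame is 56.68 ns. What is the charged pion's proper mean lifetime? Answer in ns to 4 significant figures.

γ = 1/√(1 − 0.8883²) = 2.17740
Proper time: τ₀ = Δt/γ = 56.68/2.17740 = 26.03 ns

τ₀ ≈ 26.03 ns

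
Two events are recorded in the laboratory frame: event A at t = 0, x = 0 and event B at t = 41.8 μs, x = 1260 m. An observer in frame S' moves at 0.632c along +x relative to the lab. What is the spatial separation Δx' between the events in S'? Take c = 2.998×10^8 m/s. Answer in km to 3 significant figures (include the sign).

γ = 1/√(1 − 0.632²) = 1.2904
Δx' = γ(Δx − vΔt) = 1.2904 × (1260 m − 0.632×(2.998×10^8 m/s)×41.8×10^-6 s)
= 1.2904 × (-6660.0 m) = -8.59 km

Δx' ≈ -8.59 km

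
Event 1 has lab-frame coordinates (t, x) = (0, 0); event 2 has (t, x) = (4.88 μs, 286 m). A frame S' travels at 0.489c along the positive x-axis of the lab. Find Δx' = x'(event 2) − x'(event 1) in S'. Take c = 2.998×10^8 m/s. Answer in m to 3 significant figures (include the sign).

Δx' ≈ -492 m

γ = 1/√(1 − 0.489²) = 1.1464
Δx' = γ(Δx − vΔt) = 1.1464 × (286 m − 0.489×(2.998×10^8 m/s)×4.88×10^-6 s)
= 1.1464 × (-429.42 m) = -492 m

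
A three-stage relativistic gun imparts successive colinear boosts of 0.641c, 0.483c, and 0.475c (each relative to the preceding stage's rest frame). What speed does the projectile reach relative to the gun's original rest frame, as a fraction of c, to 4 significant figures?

u ≈ 0.9471c

Compose boost 2: (0.483 + 0.641)/(1 + 0.483×0.641) = 1.124/1.30960 = 0.858275
Compose boost 3: (0.475 + 0.858275)/(1 + 0.475×0.858275) = 1.33328/1.40768 = 0.9471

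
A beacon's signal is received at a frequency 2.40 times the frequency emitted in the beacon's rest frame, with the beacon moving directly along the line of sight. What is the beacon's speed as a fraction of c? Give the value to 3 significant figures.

f_obs/f_src = √((1+β)/(1−β)) = 2.40  ⇒  (1+β)/(1−β) = 5.7600
β = |1 − D²|/(1 + D²) = |1 − 5.7600|/(1 + 5.7600) = 0.704

β ≈ 0.704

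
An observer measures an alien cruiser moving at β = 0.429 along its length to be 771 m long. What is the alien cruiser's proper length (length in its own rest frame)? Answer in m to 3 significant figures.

γ = 1/√(1 − 0.429²) = 1.1070
L₀ = γL = 1.1070 × 771 = 854 m

L₀ ≈ 854 m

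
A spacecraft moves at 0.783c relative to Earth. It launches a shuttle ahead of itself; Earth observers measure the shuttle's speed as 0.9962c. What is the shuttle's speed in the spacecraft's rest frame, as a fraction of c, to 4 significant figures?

u' ≈ 0.9692c

Inverse velocity addition: u' = (u − v)/(1 − uv/c²)
= (0.9962 − 0.783)/(1 − 0.9962×0.783) = 0.2132/0.219975 = 0.9692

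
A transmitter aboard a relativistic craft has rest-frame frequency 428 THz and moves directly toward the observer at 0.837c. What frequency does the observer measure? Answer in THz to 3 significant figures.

Relativistic Doppler: f_obs = f_src √((1+β)/(1−β))
= 428 × √(1.8370/0.16300) = 428 × 3.3571 = 1440 THz

f_obs ≈ 1440 THz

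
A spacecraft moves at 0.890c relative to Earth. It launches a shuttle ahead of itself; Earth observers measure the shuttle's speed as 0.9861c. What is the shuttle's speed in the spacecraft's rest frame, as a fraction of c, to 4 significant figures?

u' ≈ 0.7853c

Inverse velocity addition: u' = (u − v)/(1 − uv/c²)
= (0.9861 − 0.890)/(1 − 0.9861×0.890) = 0.09610/0.122371 = 0.7853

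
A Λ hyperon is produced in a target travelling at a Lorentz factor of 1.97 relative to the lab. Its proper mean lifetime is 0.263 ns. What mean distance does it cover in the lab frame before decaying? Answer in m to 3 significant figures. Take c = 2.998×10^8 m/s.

d ≈ 0.134 m

β = √(1 − 1/γ²) = √(1 − 1/1.97²) = 0.86158
Dilated lifetime: Δt = γτ₀ = 1.97 × 0.263 ns = 0.51811 ns
d = vΔt = 0.86158c × 0.51811 ns = 2.5830×10^8 m/s × 5.1811×10^-10 s = 0.134 m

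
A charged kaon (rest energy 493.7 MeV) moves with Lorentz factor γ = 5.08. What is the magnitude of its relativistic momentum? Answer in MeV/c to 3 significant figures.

p ≈ 2460 MeV/c

β = √(1 − 1/γ²) = √(1 − 1/5.08²) = 0.98043
p = γβm₀c = 5.08 × 0.98043 × 493.7 MeV/c = 2460 MeV/c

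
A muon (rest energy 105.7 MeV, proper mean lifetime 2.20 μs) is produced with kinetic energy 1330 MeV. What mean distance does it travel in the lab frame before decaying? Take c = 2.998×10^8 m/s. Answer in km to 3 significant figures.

γ = 1 + K/(m₀c²) = 1 + 1330/105.7 = 13.583
β = √(1 − 1/γ²) = 0.99729
Dilated lifetime: γτ₀ = 13.583 × 2.20 μs = 29.882 μs
d = βc·γτ₀ = 0.99729 × (2.998×10^8 m/s) × 2.9882×10^-5 s = 8.93 km

d ≈ 8.93 km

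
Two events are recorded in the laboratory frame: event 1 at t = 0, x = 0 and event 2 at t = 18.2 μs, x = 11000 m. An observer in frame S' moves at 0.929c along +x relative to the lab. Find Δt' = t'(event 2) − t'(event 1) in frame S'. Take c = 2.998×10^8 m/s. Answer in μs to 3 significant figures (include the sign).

γ = 1/√(1 − 0.929²) = 2.7021
Δt' = γ(Δt − vΔx/c²) = 2.7021 × (18.2 μs − 0.929×11000 m / (2.998×10^8 m/s))
= 2.7021 × (-15.886 μs) = -42.9 μs

Δt' ≈ -42.9 μs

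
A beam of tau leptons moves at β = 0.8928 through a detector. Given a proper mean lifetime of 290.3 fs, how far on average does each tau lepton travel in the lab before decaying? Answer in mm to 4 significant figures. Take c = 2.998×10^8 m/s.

γ = 1/√(1 − 0.8928²) = 2.21999
Dilated lifetime: Δt = γτ₀ = 2.21999 × 290.3 fs = 644.462 fs
d = vΔt = 0.8928c × 644.462 fs = 2.67661×10^8 m/s × 6.44462×10^-13 s = 0.1725 mm

d ≈ 0.1725 mm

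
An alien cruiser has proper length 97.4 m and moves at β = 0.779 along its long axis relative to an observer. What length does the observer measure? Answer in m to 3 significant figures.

L ≈ 61.1 m

γ = 1/√(1 − 0.779²) = 1.5948
Length contraction: L = L₀/γ = 97.4/1.5948 = 61.1 m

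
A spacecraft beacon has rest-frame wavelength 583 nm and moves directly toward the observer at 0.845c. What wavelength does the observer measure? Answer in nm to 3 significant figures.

λ_obs ≈ 169 nm

Relativistic Doppler: λ_obs = λ_src √((1−β)/(1+β))
= 583 × √(0.15500/1.8450) = 583 × 0.28985 = 169 nm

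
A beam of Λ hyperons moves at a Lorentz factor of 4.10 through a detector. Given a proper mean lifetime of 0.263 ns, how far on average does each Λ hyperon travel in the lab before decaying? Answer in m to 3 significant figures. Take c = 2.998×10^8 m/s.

β = √(1 − 1/γ²) = √(1 − 1/4.10²) = 0.96980
Dilated lifetime: Δt = γτ₀ = 4.10 × 0.263 ns = 1.0783 ns
d = vΔt = 0.96980c × 1.0783 ns = 2.9075×10^8 m/s × 1.0783×10^-9 s = 0.314 m

d ≈ 0.314 m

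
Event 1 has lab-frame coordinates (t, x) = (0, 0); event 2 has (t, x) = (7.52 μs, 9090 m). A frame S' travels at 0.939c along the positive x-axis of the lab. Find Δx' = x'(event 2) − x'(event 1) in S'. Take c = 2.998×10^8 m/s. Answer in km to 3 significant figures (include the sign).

γ = 1/√(1 − 0.939²) = 2.9077
Δx' = γ(Δx − vΔt) = 2.9077 × (9090 m − 0.939×(2.998×10^8 m/s)×7.52×10^-6 s)
= 2.9077 × (6973.0 m) = 20.3 km

Δx' ≈ 20.3 km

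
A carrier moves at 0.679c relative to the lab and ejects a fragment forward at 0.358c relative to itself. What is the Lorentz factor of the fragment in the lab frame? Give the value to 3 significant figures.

γ ≈ 1.81

u_lab = (0.358 + 0.679)/(1 + 0.358×0.679) = 1.037/1.24308 = 0.834217
γ = 1/√(1 − 0.834217²) = 1.81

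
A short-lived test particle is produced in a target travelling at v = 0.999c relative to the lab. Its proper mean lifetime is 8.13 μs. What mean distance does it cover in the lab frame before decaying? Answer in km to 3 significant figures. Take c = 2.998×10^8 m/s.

γ = 1/√(1 − 0.999²) = 22.366
Dilated lifetime: Δt = γτ₀ = 22.366 × 8.13 μs = 181.84 μs
d = vΔt = 0.999c × 181.84 μs = 2.9950×10^8 m/s × 0.00018184 s = 54.5 km

d ≈ 54.5 km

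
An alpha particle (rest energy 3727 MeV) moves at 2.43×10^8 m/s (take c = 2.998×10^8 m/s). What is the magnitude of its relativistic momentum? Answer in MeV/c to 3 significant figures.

β = v/c = 2.43×10^8 / 2.998×10^8 = 0.81054
γ = 1/√(1 − 0.81054²) = 1.7074
p = γβm₀c = 1.7074 × 0.81054 × 3727 MeV/c = 5160 MeV/c

p ≈ 5160 MeV/c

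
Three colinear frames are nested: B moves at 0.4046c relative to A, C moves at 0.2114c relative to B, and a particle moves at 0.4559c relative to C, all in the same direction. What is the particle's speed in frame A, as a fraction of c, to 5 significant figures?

Compose boost 2: (0.2114 + 0.4046)/(1 + 0.2114×0.4046) = 0.61600/1.085532 = 0.5674635
Compose boost 3: (0.4559 + 0.5674635)/(1 + 0.4559×0.5674635) = 1.023363/1.258707 = 0.81303

u ≈ 0.81303c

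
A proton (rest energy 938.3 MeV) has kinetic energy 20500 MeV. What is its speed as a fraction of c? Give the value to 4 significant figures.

γ = 1 + K/(m₀c²) = 1 + 20500/938.3 = 22.8480
β = √(1 − 1/γ²) = 0.9990

β ≈ 0.9990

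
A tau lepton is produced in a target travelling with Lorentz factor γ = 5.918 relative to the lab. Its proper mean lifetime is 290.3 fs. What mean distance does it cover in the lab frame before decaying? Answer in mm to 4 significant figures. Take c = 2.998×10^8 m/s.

d ≈ 0.5076 mm

β = √(1 − 1/γ²) = √(1 − 1/5.918²) = 0.985620
Dilated lifetime: Δt = γτ₀ = 5.918 × 290.3 fs = 1718.00 fs
d = vΔt = 0.985620c × 1718.00 fs = 2.95489×10^8 m/s × 1.71800×10^-12 s = 0.5076 mm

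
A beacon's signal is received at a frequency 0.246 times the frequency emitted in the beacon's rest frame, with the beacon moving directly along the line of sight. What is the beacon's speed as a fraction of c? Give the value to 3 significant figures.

f_obs/f_src = √((1−β)/(1+β)) = 0.246  ⇒  (1−β)/(1+β) = 0.060516
β = |1 − D²|/(1 + D²) = |1 − 0.060516|/(1 + 0.060516) = 0.886

β ≈ 0.886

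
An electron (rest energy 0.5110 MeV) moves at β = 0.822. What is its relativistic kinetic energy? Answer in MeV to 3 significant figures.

K ≈ 0.386 MeV

γ = 1/√(1 − 0.822²) = 1.7560
K = (γ − 1)m₀c² = (1.7560 − 1) × 0.5110 MeV = 0.75596 × 0.5110 MeV = 0.386 MeV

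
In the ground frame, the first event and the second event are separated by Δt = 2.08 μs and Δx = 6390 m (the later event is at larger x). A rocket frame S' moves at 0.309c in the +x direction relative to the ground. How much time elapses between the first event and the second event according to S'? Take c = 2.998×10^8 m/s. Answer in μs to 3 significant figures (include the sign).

γ = 1/√(1 − 0.309²) = 1.0515
Δt' = γ(Δt − vΔx/c²) = 1.0515 × (2.08 μs − 0.309×6390 m / (2.998×10^8 m/s))
= 1.0515 × (-4.5061 μs) = -4.74 μs

Δt' ≈ -4.74 μs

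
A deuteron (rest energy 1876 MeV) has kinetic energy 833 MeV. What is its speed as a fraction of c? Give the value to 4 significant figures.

β ≈ 0.7214

γ = 1 + K/(m₀c²) = 1 + 833/1876 = 1.44403
β = √(1 − 1/γ²) = 0.7214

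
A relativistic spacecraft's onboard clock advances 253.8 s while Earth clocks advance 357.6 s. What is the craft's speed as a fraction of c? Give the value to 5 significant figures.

β ≈ 0.70447

γ = Δt/τ₀ = 357.6/253.8 = 1.408983
β = √(1 − 1/γ²) = √(1 − 1/1.408983²) = 0.70447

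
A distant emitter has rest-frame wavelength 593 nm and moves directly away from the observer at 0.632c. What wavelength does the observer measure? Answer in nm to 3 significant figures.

Relativistic Doppler: λ_obs = λ_src √((1+β)/(1−β))
= 593 × √(1.6320/0.36800) = 593 × 2.1059 = 1250 nm

λ_obs ≈ 1250 nm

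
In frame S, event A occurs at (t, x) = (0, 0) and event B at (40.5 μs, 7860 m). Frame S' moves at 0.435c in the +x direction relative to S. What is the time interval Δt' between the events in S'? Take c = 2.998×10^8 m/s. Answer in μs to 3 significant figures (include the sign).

γ = 1/√(1 − 0.435²) = 1.1106
Δt' = γ(Δt − vΔx/c²) = 1.1106 × (40.5 μs − 0.435×7860 m / (2.998×10^8 m/s))
= 1.1106 × (29.095 μs) = 32.3 μs

Δt' ≈ 32.3 μs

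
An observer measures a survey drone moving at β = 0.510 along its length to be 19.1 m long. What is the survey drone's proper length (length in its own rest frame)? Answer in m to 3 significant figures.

γ = 1/√(1 − 0.510²) = 1.1626
L₀ = γL = 1.1626 × 19.1 = 22.2 m

L₀ ≈ 22.2 m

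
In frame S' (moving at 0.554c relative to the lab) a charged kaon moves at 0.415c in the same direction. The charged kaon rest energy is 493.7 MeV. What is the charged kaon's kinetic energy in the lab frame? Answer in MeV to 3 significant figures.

K ≈ 308 MeV

u_lab = (0.415 + 0.554)/(1 + 0.415×0.554) = 0.787863
γ = 1/√(1 − 0.787863²) = 1.6238
K = (γ − 1)m₀c² = (1.6238 − 1) × 493.7 = 0.62377 × 493.7 = 308 MeV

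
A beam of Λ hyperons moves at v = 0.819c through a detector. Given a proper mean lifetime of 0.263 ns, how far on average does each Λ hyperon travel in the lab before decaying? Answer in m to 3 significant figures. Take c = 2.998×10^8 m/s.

d ≈ 0.113 m

γ = 1/√(1 − 0.819²) = 1.7428
Dilated lifetime: Δt = γτ₀ = 1.7428 × 0.263 ns = 0.45835 ns
d = vΔt = 0.819c × 0.45835 ns = 2.4554×10^8 m/s × 4.5835×10^-10 s = 0.113 m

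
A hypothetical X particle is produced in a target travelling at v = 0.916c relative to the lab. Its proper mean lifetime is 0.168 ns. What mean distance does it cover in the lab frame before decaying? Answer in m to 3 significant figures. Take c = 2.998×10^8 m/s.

γ = 1/√(1 − 0.916²) = 2.4927
Dilated lifetime: Δt = γτ₀ = 2.4927 × 0.168 ns = 0.41877 ns
d = vΔt = 0.916c × 0.41877 ns = 2.7462×10^8 m/s × 4.1877×10^-10 s = 0.115 m

d ≈ 0.115 m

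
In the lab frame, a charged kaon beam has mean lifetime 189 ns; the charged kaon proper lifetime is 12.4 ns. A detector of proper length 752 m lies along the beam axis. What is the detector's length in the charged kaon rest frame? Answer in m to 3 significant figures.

Time dilation ⇒ γ = Δt/τ₀ = 189/12.4 = 15.242
Length contraction: L = L₀/γ = 752/15.242 = 49.3 m

L ≈ 49.3 m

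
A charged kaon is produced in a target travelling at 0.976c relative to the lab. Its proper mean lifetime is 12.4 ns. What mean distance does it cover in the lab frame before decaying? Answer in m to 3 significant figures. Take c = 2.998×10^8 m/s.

d ≈ 16.7 m

γ = 1/√(1 − 0.976²) = 4.5920
Dilated lifetime: Δt = γτ₀ = 4.5920 × 12.4 ns = 56.941 ns
d = vΔt = 0.976c × 56.941 ns = 2.9260×10^8 m/s × 5.6941×10^-8 s = 16.7 m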